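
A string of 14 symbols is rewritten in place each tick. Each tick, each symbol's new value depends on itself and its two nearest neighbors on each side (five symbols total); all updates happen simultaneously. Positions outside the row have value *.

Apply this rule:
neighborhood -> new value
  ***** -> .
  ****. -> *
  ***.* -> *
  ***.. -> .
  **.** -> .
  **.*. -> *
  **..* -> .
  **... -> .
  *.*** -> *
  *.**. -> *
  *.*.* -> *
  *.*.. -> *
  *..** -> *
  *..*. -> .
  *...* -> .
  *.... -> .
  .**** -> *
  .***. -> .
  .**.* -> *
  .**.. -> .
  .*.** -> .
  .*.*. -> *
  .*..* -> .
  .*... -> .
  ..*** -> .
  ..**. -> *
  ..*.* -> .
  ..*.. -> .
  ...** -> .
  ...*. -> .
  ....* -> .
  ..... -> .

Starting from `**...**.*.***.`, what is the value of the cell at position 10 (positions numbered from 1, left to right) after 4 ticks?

.

*....****.*.*.
......*******.
.......*...**.
...........**.
position 10 holds .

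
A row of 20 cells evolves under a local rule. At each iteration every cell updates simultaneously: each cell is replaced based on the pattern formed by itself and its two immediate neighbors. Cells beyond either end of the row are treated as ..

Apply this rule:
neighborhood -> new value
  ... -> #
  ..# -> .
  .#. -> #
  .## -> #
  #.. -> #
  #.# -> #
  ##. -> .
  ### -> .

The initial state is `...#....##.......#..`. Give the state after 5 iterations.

iteration 1: ##.####.#.######.###
iteration 2: #.##...####.....##..
iteration 3: ###.##.#...####.#.##
iteration 4: #..##.####.#...####.
iteration 5: ##.#.##...####.#...#

##.#.##...####.#...#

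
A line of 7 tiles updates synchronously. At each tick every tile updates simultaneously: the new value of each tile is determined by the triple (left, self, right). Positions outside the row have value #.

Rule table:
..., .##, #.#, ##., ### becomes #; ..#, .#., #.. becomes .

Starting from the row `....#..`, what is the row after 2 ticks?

.##....
###.##.

###.##.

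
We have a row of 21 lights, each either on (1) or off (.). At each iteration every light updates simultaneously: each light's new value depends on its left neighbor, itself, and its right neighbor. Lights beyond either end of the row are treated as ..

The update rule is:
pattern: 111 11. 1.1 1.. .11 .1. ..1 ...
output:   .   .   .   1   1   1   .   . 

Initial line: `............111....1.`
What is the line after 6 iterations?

............1..1...11
............11.11..1.
............1..1.1.11
............11.1.1.1.
............1..1.1.11  (repeats iteration 3; period 2)
iteration 6: ............11.1.1.1.

............11.1.1.1.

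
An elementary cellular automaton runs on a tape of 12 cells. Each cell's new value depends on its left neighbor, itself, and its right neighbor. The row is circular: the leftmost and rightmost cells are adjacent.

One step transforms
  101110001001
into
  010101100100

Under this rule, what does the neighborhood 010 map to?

At position 8 the neighborhood is 010; the next row has 0 there.

0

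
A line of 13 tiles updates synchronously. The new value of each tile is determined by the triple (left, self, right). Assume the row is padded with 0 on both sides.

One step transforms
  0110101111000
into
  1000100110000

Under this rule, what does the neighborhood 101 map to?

At position 3 the neighborhood is 101; the next row has 0 there.

0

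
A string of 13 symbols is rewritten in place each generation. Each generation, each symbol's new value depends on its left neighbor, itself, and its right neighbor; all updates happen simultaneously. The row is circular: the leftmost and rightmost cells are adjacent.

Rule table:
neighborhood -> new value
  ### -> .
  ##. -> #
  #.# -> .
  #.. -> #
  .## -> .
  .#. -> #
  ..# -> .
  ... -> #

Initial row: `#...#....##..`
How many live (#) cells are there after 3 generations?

###.####..##.
..#....##..#.
#.####..##.##
count of #: 9

9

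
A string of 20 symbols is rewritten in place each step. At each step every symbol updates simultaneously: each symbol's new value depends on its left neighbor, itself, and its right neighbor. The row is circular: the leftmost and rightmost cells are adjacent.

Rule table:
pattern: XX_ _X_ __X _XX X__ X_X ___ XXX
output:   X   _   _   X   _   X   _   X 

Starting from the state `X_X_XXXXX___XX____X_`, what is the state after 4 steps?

_XXXXXXXX___XX______

_X_XXXXXX___XX_____X
X_XXXXXXX___XX______
_XXXXXXXX___XX______
_XXXXXXXX___XX______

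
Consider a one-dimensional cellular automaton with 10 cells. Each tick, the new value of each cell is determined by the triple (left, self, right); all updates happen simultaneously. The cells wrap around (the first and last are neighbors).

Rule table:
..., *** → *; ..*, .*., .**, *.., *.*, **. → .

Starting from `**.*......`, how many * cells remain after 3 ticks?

2

.....****.
****..**..
.**.......
count of *: 2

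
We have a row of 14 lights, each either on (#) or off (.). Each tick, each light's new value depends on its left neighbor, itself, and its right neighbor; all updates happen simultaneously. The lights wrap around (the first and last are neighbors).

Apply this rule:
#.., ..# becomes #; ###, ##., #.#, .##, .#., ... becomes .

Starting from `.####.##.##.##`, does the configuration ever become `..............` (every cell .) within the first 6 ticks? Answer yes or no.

yes

..............
all cells are . at tick 1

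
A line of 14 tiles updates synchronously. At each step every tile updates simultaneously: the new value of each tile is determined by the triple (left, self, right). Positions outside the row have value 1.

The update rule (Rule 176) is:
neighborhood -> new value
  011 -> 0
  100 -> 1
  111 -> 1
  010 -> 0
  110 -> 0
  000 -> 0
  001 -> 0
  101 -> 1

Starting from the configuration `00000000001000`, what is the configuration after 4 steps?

step 1: 10000000000100
step 2: 01000000000010
step 3: 10100000000001
step 4: 01010000000000

01010000000000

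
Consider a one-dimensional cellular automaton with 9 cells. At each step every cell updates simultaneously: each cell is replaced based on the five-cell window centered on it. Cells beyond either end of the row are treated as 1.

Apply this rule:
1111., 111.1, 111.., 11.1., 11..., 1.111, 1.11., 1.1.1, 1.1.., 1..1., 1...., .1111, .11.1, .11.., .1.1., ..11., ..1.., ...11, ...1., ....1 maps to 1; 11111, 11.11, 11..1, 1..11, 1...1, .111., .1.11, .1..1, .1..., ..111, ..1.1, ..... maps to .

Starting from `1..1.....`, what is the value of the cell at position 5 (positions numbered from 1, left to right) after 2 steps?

step 1: 1.11.1.11
step 2: 1.1111.11
position 5 holds 1

1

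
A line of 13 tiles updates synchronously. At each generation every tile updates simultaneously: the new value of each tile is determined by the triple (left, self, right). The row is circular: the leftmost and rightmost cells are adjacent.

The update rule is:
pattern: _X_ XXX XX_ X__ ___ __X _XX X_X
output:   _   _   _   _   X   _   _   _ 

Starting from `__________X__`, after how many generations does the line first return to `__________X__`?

2

XXXXXXXXX___X
__________X__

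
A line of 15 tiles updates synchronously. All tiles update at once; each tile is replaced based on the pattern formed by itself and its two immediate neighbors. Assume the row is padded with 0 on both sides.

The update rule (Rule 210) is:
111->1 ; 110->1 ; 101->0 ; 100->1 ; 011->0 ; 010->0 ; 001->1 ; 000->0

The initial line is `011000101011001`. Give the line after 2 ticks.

101101000001110
000100100010111

000100100010111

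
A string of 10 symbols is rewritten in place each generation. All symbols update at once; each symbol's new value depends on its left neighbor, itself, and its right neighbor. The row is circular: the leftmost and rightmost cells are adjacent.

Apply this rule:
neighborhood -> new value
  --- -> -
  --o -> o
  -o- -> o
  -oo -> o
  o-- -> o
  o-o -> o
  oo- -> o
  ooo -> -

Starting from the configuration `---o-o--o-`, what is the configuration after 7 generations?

--oooooooo
ooo------o
--oo----oo
ooooo--ooo
----oooo--
---oo--oo-
--oooooooo

--oooooooo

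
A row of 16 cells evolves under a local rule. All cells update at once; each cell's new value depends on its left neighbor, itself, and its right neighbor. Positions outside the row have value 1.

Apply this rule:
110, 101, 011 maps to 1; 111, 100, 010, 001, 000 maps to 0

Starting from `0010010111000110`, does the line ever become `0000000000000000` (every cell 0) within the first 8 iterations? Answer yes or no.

iteration 1: 0000001101000111
iteration 2: 0000001110000100
iteration 3: 0000001010000000
iteration 4: 0000000100000000
iteration 5: 0000000000000000
all cells are 0 at iteration 5

yes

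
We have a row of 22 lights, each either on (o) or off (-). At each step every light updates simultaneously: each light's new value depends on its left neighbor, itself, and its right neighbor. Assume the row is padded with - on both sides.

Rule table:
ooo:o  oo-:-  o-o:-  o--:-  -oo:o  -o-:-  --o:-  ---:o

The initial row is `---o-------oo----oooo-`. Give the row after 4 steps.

oooo-oo---oo--oo---ooo

oo---ooooo-o--oo-ooo--
o--o-oooo-----o--oo--o
-----ooo--ooo----o----
oooo-oo---oo--oo---ooo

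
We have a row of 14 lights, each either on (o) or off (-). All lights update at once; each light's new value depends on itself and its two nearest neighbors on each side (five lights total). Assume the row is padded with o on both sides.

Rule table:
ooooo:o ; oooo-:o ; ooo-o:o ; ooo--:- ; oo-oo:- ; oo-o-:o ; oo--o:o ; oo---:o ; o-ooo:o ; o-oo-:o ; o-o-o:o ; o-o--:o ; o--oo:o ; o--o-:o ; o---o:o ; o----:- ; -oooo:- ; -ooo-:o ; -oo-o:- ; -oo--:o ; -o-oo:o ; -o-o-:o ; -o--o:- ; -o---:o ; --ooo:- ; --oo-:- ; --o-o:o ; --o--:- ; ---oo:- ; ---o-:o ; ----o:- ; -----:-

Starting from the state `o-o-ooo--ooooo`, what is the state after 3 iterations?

oooooo-oo--ooo
oooooo-oooo--o
oooooo-o-o-oo-

oooooo-o-o-oo-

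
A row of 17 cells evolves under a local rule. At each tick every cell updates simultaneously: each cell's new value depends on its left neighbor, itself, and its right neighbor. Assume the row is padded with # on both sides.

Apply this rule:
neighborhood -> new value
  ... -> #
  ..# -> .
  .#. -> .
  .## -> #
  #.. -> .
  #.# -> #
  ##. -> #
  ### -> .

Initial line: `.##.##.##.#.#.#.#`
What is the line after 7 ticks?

##########.#.#.##
.........##.#.##.
.#######.###.####
##.....###.###...
.#.###.#.###.#.#.
#.##.##.##.##.#.#
##############.##

##############.##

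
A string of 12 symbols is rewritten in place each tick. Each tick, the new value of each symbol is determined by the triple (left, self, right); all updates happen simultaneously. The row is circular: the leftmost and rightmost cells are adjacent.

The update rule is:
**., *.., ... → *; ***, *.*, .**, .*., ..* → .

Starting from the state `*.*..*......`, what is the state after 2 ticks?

tick 1: ...*..*****.
tick 2: **..*.....**

**..*.....**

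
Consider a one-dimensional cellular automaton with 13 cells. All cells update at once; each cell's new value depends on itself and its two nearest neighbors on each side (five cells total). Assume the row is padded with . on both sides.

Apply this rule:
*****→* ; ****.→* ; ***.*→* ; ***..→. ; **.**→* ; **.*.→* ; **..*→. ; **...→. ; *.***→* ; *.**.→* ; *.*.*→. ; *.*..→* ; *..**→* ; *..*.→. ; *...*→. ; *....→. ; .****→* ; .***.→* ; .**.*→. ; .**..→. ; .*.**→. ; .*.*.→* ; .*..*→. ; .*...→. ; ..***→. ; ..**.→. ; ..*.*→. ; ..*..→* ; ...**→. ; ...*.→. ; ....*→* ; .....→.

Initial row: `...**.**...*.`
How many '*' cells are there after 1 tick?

.*...**....*.
count of *: 4

4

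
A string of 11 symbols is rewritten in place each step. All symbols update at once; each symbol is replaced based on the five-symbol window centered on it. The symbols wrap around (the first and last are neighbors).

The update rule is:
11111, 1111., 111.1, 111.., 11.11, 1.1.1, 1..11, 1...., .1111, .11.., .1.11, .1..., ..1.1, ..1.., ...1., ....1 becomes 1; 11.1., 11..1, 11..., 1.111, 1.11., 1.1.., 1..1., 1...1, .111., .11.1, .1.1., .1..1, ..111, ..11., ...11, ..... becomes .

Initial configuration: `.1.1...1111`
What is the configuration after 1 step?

.1..1...111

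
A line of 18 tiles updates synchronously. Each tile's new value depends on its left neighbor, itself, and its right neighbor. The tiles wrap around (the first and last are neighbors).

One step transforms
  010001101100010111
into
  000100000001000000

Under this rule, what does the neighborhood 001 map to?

0

At position 4 the neighborhood is 001; the next row has 0 there.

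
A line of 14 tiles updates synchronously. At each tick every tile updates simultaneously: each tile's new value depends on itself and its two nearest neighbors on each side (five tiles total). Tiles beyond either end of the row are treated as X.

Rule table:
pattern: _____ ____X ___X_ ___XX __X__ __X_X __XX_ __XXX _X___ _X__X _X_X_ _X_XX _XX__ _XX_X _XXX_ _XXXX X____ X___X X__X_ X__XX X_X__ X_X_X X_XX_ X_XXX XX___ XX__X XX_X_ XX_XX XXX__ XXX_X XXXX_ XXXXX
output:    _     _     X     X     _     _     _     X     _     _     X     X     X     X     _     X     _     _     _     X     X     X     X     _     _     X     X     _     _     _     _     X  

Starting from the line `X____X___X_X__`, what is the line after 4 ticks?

X____X_XX__XXX

tick 1: ____X___X_XX_X
tick 2: ___X___X_XXX__
tick 3: __X___X_X___XX
tick 4: X____X_XX__XXX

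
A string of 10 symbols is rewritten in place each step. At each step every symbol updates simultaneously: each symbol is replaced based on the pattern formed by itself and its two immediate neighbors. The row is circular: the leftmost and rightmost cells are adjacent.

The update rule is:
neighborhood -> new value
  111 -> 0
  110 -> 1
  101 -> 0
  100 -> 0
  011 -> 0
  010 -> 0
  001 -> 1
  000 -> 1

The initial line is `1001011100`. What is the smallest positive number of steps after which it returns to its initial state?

30

step 1: 0010000101
step 2: 0100111000
step 3: 1001001011
step 4: 1010010000
step 5: 0000100111
step 6: 0111001001
step 7: 0001010010
step 8: 1110000100
step 9: 0010111001
step 10: 0100001010
step 11: 1001110000
step 12: 0010010111
step 13: 0100100001
step 14: 0001001110
step 15: 1110010010
step 16: 0010100100
step 17: 1100001001
step 18: 0101110010
step 19: 1000010100
step 20: 0011100001
step 21: 0100101110
step 22: 1001000010
step 23: 0010011100
step 24: 1100100101
step 25: 0101001000
step 26: 1000010011
step 27: 1011100100
step 28: 0000101001
step 29: 0111000010
step 30: 1001011100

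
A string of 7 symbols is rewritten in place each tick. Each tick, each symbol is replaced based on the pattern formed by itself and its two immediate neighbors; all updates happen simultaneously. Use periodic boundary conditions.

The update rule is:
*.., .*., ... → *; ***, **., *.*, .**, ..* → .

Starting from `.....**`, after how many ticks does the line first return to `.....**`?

****...
....**.
***...*
...**..
**...**
..**...
*...***
.**....
...****
**.....
..****.
*.....*
.****..
.....**

14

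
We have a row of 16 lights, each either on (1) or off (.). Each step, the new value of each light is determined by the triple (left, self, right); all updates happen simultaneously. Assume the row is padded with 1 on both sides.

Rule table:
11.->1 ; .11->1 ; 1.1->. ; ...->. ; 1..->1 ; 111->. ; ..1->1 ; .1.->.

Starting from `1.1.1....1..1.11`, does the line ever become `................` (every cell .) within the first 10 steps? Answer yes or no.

step 1: 1....1..1.11..1.
step 2: 11..1.11..1111..
step 3: .111..11111..111
step 4: .1.1111...1111..
step 5: ...1..11.11..111
step 6: 1.1.1111.11111..
step 7: 1...1..1.1...111
step 8: 11.1.11...1.11..
step 9: .1...111.1..1111
step 10: ..1.11.1..111...
step 10 is ..1.11.1..111..., still not uniform .

no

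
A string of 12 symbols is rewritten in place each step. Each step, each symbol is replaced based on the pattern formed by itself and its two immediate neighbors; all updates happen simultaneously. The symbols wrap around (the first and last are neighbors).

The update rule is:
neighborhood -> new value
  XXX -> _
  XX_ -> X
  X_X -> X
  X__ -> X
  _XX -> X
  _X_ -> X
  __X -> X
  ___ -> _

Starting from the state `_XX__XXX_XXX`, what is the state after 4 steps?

XX_XXXXX_XXX

step 1: XXXXXX_XXX_X
step 2: _____XXX_XXX
step 3: X___XX_XXX_X
step 4: XX_XXXXX_XXX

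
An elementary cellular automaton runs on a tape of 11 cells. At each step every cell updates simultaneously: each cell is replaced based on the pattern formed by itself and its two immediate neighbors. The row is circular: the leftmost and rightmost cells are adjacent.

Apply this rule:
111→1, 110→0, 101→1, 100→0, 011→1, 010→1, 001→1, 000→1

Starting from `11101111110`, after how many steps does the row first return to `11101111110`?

11011111101
10111111011
01111110111
11111101110
11111011101
11110111011
11101110111
11011101111
10111011111
01110111111
11101111110

11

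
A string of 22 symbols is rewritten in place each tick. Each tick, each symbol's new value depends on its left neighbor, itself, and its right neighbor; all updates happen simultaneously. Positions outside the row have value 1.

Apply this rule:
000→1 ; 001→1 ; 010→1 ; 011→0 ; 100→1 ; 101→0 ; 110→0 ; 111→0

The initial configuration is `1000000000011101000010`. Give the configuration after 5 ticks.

1111111111100001111111

0111111111100001111110
0000000000011110000000
1111111111100001111111
0000000000011110000000  (repeats tick 2; period 2)
tick 5: 1111111111100001111111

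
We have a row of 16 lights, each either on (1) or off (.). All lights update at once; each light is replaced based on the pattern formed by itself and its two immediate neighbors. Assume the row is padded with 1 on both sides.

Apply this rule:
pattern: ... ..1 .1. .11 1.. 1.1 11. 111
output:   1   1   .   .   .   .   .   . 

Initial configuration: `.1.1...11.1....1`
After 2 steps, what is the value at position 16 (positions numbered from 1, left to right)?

.

.....11.....111.
.1111...1111....
position 16 holds .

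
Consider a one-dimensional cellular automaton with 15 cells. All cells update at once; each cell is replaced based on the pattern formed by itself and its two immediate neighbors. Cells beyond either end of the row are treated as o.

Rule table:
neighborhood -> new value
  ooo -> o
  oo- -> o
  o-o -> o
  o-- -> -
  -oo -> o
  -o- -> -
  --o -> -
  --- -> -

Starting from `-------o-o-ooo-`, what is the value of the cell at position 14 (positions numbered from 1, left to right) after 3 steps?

--------o-ooooo
---------oooooo
---------oooooo
position 14 holds o

o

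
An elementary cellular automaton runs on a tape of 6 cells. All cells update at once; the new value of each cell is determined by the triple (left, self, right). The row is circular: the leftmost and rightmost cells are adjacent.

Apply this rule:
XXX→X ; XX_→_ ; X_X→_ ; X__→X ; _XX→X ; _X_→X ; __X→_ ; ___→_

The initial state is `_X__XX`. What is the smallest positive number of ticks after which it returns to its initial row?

2

_XX_X_
_X__XX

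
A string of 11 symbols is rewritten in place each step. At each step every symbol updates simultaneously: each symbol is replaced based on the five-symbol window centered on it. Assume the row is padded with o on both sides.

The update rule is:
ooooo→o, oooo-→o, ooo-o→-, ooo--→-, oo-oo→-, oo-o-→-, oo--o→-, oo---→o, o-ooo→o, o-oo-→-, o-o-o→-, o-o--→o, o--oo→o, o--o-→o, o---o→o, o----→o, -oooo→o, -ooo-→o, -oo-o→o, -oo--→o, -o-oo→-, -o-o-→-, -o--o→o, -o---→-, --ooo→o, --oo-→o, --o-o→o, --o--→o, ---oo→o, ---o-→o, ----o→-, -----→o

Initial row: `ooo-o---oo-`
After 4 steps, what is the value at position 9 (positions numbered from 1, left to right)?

-

oo--o-oooo-
o--oo-ooo--
--ooo-oo--o
-ooo---o-oo
position 9 holds -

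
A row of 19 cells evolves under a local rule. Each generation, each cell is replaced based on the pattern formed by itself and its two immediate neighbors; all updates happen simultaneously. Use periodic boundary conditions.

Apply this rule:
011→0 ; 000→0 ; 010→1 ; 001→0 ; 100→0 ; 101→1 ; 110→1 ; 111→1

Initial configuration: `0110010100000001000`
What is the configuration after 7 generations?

0010000100000001000

generation 1: 0010011100000001000
generation 2: 0010001100000001000
generation 3: 0010000100000001000
generation 4: 0010000100000001000  (fixed point — unchanged through generation 7)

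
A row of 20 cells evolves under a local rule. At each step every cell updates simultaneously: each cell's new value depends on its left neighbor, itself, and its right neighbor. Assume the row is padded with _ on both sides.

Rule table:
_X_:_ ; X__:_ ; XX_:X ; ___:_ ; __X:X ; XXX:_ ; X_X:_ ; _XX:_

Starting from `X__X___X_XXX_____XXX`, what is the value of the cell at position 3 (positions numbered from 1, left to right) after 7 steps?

__X___X____X____X__X
_X___X____X____X__X_
X___X____X____X__X__
___X____X____X__X___
__X____X____X__X____
_X____X____X__X_____
X____X____X__X______
position 3 holds _

_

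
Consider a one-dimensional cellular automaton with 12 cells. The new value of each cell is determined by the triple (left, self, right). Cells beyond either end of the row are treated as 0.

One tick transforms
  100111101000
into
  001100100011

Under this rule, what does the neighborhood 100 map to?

At position 1 the neighborhood is 100; the next row has 0 there.

0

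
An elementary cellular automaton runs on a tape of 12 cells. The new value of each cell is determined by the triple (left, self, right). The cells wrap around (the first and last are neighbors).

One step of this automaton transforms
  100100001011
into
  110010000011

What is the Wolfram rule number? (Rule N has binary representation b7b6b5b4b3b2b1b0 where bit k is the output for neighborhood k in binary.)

216

position 11: 111 → 1  (bit 7 = 1)
position 0: 110 → 1  (bit 6 = 1)
position 9: 101 → 0  (bit 5 = 0)
position 1: 100 → 1  (bit 4 = 1)
position 10: 011 → 1  (bit 3 = 1)
position 3: 010 → 0  (bit 2 = 0)
position 2: 001 → 0  (bit 1 = 0)
position 5: 000 → 0  (bit 0 = 0)
bits b7..b0 = 11011000 = 216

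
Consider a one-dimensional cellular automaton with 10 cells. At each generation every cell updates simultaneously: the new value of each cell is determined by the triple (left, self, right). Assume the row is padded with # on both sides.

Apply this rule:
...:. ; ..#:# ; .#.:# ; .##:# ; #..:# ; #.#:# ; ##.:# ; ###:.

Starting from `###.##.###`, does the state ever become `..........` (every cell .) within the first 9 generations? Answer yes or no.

..######..
###....###
..##..##..
##########
..........
all cells are . at generation 5

yes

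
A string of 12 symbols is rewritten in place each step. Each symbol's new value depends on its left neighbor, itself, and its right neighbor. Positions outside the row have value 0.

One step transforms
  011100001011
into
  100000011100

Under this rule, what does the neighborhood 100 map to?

At position 4 the neighborhood is 100; the next row has 0 there.

0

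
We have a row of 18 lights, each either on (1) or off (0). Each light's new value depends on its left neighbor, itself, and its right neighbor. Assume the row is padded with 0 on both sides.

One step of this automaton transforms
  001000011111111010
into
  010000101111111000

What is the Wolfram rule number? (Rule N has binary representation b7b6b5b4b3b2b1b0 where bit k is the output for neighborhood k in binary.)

position 8: 111 → 1  (bit 7 = 1)
position 14: 110 → 1  (bit 6 = 1)
position 15: 101 → 0  (bit 5 = 0)
position 3: 100 → 0  (bit 4 = 0)
position 7: 011 → 0  (bit 3 = 0)
position 2: 010 → 0  (bit 2 = 0)
position 1: 001 → 1  (bit 1 = 1)
position 0: 000 → 0  (bit 0 = 0)
bits b7..b0 = 11000010 = 194

194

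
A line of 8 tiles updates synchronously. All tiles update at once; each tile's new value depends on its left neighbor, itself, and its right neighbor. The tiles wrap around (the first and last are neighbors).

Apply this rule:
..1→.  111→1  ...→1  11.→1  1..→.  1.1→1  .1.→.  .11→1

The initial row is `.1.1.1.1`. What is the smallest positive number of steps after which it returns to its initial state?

2

1.1.1.1.
.1.1.1.1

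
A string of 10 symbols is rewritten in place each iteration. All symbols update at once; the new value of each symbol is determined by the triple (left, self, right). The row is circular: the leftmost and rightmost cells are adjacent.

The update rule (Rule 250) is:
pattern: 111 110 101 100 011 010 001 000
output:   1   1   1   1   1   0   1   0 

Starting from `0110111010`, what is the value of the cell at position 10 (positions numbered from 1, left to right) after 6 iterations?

1

1111111101
1111111111
1111111111  (fixed point — unchanged through iteration 6)
position 10 holds 1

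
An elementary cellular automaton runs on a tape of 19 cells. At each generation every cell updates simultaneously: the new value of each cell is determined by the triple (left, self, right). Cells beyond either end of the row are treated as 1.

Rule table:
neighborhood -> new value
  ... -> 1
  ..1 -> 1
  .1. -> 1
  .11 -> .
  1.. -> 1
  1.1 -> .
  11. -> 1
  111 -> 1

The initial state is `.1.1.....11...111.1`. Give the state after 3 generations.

.111.111111.1111.11

generation 1: .1.111111.1111.11..
generation 2: .1..11111..111..111
generation 3: .111.111111.1111.11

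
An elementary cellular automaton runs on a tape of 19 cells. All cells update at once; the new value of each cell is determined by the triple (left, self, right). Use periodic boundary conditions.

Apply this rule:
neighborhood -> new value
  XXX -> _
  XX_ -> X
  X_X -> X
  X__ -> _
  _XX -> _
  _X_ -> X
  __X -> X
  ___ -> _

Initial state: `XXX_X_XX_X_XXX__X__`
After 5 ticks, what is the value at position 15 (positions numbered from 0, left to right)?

__XXXX_XXXX__X_XX_X
_X___XX___X_XXX_XXX
XX__X_X__XXX__XX__X
_X_XXXX_X__X_X_X_X_
XXX___XXX_XXXXXXXX_
position 15 holds X

X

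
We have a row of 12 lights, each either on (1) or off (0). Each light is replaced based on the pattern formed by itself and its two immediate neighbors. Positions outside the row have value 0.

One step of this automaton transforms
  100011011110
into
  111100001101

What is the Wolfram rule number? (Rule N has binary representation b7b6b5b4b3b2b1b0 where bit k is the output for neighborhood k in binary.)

151

position 8: 111 → 1  (bit 7 = 1)
position 5: 110 → 0  (bit 6 = 0)
position 6: 101 → 0  (bit 5 = 0)
position 1: 100 → 1  (bit 4 = 1)
position 4: 011 → 0  (bit 3 = 0)
position 0: 010 → 1  (bit 2 = 1)
position 3: 001 → 1  (bit 1 = 1)
position 2: 000 → 1  (bit 0 = 1)
bits b7..b0 = 10010111 = 151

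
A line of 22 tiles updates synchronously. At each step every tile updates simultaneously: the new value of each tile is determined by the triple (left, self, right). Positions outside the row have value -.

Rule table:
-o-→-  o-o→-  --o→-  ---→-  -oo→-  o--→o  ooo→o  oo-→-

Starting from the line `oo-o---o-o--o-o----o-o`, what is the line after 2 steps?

step 1: ----o-----o----o------
step 2: -----o-----o----o-----

-----o-----o----o-----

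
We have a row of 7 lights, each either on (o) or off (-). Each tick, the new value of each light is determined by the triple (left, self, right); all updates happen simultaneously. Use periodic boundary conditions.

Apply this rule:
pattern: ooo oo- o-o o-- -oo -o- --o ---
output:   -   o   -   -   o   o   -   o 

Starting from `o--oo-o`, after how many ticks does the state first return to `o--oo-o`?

tick 1: o--oo-o

1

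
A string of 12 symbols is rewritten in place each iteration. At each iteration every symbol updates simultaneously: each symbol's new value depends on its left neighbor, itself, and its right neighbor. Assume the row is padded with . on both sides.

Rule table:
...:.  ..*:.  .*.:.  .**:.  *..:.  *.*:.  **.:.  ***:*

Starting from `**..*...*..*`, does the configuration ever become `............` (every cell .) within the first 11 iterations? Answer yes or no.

yes

iteration 1: ............
all cells are . at iteration 1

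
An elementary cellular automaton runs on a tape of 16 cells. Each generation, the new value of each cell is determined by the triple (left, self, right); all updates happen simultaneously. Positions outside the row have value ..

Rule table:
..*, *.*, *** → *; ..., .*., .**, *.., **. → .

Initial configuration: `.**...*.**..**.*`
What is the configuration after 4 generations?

..*.*...*..*....

*....*.*...*..*.
....*.*...*..*..
...*.*...*..*...
..*.*...*..*....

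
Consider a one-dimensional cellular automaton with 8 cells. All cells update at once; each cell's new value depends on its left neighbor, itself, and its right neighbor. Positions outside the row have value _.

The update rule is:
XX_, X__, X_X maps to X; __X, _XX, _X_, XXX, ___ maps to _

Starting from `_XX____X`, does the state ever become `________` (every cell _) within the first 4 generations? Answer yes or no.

__XX____
___XX___
____XX__
_____XX_
generation 4 is _____XX_, still not uniform _

no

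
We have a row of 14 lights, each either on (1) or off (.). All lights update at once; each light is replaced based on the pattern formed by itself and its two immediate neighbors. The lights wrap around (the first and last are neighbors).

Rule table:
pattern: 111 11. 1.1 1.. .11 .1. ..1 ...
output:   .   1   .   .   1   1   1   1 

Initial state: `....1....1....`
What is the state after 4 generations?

11111.1111.111
....1.1..1.1..
11111.1.11.1.1
....1.1.11.1.1

....1.1.11.1.1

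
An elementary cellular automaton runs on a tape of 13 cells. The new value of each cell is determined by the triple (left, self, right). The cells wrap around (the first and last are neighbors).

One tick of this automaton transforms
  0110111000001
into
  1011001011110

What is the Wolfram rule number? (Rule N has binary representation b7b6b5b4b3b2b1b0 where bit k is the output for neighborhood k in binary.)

99

position 5: 111 → 0  (bit 7 = 0)
position 2: 110 → 1  (bit 6 = 1)
position 0: 101 → 1  (bit 5 = 1)
position 7: 100 → 0  (bit 4 = 0)
position 1: 011 → 0  (bit 3 = 0)
position 12: 010 → 0  (bit 2 = 0)
position 11: 001 → 1  (bit 1 = 1)
position 8: 000 → 1  (bit 0 = 1)
bits b7..b0 = 01100011 = 99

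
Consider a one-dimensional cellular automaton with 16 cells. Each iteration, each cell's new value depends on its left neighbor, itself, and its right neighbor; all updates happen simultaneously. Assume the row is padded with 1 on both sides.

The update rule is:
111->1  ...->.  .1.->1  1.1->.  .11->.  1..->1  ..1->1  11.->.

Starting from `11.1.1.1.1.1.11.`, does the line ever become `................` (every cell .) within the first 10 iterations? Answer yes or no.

1..1.1.1.1.1....
.111.1.1.1.11..1
..1..1.1.1...11.
111111.1.11.1...
11111..1....11.1
1111.1111..1....
111...11.1111..1
11.1.1....11.11.
1..1.11..1......
.111...1111....1
iteration 10 is .111...1111....1, still not uniform .

no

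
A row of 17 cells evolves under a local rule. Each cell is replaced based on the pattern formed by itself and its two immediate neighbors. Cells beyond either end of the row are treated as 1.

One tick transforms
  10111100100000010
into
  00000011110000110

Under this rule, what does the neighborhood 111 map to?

At position 3 the neighborhood is 111; the next row has 0 there.

0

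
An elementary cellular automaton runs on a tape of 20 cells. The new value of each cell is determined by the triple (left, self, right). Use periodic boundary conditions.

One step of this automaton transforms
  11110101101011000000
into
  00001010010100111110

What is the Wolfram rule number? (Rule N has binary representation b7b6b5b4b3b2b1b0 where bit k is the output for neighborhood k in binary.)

position 1: 111 → 0  (bit 7 = 0)
position 3: 110 → 0  (bit 6 = 0)
position 4: 101 → 1  (bit 5 = 1)
position 14: 100 → 1  (bit 4 = 1)
position 0: 011 → 0  (bit 3 = 0)
position 5: 010 → 0  (bit 2 = 0)
position 19: 001 → 0  (bit 1 = 0)
position 15: 000 → 1  (bit 0 = 1)
bits b7..b0 = 00110001 = 49

49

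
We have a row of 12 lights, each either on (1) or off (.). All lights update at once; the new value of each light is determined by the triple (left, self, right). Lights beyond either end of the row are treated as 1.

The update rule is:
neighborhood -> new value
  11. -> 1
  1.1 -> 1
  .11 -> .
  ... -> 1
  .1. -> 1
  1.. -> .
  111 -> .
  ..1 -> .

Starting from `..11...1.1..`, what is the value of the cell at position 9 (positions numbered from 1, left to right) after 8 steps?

.

step 1: ...1.1.111..
step 2: .1.1111..1..
step 3: 111...1..1..
step 4: ..1.1.1..1..
step 5: ..11111..1..
step 6: ......1..1..
step 7: .1111.1..1..
step 8: 1...111..1..
position 9 holds .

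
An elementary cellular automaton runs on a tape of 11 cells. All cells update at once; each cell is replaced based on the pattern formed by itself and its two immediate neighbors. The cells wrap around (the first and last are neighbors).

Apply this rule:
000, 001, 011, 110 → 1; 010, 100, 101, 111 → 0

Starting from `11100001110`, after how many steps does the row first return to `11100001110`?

5

10101111010
00001001000
11110010011
00010100110
11100001110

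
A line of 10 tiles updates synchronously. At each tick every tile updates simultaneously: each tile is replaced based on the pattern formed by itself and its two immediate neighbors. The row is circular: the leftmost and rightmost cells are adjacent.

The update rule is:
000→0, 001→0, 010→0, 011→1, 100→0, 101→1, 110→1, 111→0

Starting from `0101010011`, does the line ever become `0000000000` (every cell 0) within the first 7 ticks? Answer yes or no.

yes

tick 1: 1010100011
tick 2: 1101000010
tick 3: 1110000001
tick 4: 0010000001
tick 5: 0000000000
all cells are 0 at tick 5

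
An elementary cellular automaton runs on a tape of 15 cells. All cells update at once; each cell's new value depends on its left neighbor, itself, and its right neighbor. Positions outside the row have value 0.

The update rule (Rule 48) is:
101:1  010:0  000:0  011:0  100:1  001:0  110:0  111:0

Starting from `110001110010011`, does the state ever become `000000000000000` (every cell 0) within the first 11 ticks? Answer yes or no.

tick 1: 001000001001000
tick 2: 000100000100100
tick 3: 000010000010010
tick 4: 000001000001001
tick 5: 000000100000100
tick 6: 000000010000010
tick 7: 000000001000001
tick 8: 000000000100000
tick 9: 000000000010000
tick 10: 000000000001000
tick 11: 000000000000100
tick 11 is 000000000000100, still not uniform 0

no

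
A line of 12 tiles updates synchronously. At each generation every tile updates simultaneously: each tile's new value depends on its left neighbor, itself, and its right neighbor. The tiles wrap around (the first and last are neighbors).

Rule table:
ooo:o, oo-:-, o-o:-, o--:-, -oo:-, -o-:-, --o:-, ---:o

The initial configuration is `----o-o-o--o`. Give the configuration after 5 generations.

generation 1: -oo---------
generation 2: ----oooooooo
generation 3: -oo--oooooo-
generation 4: ------oooo--
generation 5: ooooo--oo--o

ooooo--oo--o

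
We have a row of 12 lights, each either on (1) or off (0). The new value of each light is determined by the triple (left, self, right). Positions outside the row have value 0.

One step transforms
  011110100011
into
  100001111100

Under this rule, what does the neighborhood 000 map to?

At position 8 the neighborhood is 000; the next row has 1 there.

1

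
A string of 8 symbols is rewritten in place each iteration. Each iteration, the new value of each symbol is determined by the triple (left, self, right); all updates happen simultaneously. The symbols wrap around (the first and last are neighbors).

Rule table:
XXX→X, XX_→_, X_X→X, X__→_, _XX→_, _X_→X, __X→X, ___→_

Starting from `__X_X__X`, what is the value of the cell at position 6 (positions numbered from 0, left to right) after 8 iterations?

_XXXX_XX
X_XX_X__
XX__XX_X
X__X__X_
X_XX_XXX
_X__X_XX
XX_XXX__
__X_X__X
position 6 holds _

_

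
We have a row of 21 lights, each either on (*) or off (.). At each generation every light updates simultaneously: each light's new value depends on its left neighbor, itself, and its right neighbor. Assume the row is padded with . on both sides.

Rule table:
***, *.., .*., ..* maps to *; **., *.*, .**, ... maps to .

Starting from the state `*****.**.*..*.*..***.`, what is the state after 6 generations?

.***.....****.***.*.*
*.*.*...*.**...*..*.*
*.*.**.**...*.*****.*
*.*......*.**..***..*
*.**....**...**.*.***
*...*..*..*.*...*..*.

*...*..*..*.*...*..*.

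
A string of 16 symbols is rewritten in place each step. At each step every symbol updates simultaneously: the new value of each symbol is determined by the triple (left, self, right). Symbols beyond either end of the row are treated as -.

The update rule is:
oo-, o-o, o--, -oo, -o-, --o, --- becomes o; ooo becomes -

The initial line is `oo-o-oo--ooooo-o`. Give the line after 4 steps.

o--------ooooo-o

oooooooooo---ooo
o--------ooooo-o
oooooooooo---ooo  (repeats step 1; period 2)
step 4: o--------ooooo-o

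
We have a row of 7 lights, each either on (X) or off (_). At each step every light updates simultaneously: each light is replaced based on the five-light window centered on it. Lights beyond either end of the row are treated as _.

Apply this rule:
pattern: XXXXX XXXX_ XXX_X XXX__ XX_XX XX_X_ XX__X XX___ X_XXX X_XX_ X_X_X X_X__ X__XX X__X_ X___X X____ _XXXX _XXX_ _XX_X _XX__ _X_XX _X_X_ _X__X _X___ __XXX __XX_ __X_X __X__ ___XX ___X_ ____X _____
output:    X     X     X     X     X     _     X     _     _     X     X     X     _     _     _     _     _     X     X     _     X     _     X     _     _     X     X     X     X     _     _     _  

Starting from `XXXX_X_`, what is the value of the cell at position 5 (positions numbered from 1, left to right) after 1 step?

_

__XX_X_
position 5 holds _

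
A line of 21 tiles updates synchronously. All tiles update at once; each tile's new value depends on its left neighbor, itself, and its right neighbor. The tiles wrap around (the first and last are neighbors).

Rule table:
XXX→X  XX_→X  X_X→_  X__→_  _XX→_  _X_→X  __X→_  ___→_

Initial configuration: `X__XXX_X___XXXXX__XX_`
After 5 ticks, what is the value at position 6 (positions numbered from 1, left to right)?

tick 1: X___XX_X____XXXX___X_
tick 2: X____X_X_____XXX___X_
tick 3: X____X_X______XX___X_
tick 4: X____X_X_______X___X_
tick 5: X____X_X_______X___X_
position 6 holds X

X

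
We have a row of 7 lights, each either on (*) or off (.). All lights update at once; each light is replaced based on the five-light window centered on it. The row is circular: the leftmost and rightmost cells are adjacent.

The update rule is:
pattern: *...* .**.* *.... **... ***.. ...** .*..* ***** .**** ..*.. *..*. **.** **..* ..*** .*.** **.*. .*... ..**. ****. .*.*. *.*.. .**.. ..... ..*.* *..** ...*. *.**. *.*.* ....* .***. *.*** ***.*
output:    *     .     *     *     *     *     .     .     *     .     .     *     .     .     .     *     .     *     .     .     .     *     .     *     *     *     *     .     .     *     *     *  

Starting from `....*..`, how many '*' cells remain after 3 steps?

...*..*
.**....
*****..
count of *: 5

5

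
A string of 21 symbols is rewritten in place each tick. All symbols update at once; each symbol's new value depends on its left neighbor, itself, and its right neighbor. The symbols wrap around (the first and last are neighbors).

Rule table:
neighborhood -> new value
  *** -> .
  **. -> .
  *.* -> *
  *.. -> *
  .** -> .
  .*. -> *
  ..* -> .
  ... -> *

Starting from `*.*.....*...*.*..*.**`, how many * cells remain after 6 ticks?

.******.***.****.**..
.......*...*....*..**
******.***.****.**...
......*...*....*..**.
*****.***.****.**...*
.....*...*....*..**..
count of *: 5

5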